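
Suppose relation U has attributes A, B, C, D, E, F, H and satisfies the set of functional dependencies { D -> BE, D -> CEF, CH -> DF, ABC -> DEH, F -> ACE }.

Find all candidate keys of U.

{D}; {B, F}; {C, H}; {F, H}; {A, B, C}

{D}⁺: D→BE adds B, E; D→CEF adds C, F; F→ACE adds A; ABC→DEH adds H → {A, B, C, D, E, F, H}.
{B, F}⁺: F→ACE adds A, C, E; ABC→DEH adds D, H → {A, B, C, D, E, F, H}. Minimal: {F}⁺ = {A, C, E, F}; {B}⁺ = {B} — none reach the full schema.
{C, H}⁺: CH→DF adds D, F; F→ACE adds A, E; D→BE adds B → {A, B, C, D, E, F, H}. Minimal: {H}⁺ = {H}; {C}⁺ = {C} — none reach the full schema.
{F, H}⁺: F→ACE adds A, C, E; CH→DF adds D; D→BE adds B → {A, B, C, D, E, F, H}. Minimal: {H}⁺ = {H}; {F}⁺ = {A, C, E, F} — none reach the full schema.
{A, B, C}⁺: ABC→DEH adds D, E, H; D→CEF adds F → {A, B, C, D, E, F, H}. Minimal: {B, C}⁺ = {B, C}; {A, C}⁺ = {A, C}; {A, B}⁺ = {A, B} — none reach the full schema.
Any other superkey contains one of these as a subset, so there are no further candidate keys.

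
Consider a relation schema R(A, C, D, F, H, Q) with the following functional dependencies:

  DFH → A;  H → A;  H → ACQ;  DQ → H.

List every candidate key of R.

{D, F, H}; {D, F, Q}

Attributes D, F never appear on any right-hand side, so every candidate key must contain {D, F}.
{D, F}⁺ = {D, F}, which is not all of the schema, so we must add further attributes.
{D, F, H}⁺: DFH→A adds A; H→ACQ adds C, Q → {A, C, D, F, H, Q}. Minimal: {F, H}⁺ = {A, C, F, H, Q}; {D, H}⁺ = {A, C, D, H, Q}; {D, F}⁺ = {D, F} — none reach the full schema.
{D, F, Q}⁺: DQ→H adds H; DFH→A adds A; H→ACQ adds C → {A, C, D, F, H, Q}. Minimal: {F, Q}⁺ = {F, Q}; {D, Q}⁺ = {A, C, D, H, Q}; {D, F}⁺ = {D, F} — none reach the full schema.
Any other superkey contains one of these as a subset, so there are no further candidate keys.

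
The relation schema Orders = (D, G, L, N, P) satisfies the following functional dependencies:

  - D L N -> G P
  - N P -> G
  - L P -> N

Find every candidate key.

{D, L, N}, {D, L, P}

Attributes D, L never appear on any right-hand side, so every candidate key must contain {D, L}.
{D, L}⁺ = {D, L}, which is not all of the schema, so we must add further attributes.
{D, L, N}⁺: DLN→GP adds G, P → {D, G, L, N, P}. Minimal: {L, N}⁺ = {L, N}; {D, N}⁺ = {D, N}; {D, L}⁺ = {D, L} — none reach the full schema.
{D, L, P}⁺: LP→N adds N; DLN→GP adds G → {D, G, L, N, P}. Minimal: {L, P}⁺ = {G, L, N, P}; {D, P}⁺ = {D, P}; {D, L}⁺ = {D, L} — none reach the full schema.
Any other superkey contains one of these as a subset, so there are no further candidate keys.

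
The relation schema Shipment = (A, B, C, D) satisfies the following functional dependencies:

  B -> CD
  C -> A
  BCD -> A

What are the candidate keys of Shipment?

(B)

Attribute B never appears on the right-hand side of any dependency, so B must belong to every candidate key.
{B}⁺ = {A, B, C, D}, which is all of the schema, so {B} is the only candidate key.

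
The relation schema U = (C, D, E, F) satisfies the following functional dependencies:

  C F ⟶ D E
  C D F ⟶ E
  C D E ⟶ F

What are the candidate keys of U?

{C, F}, {C, D, E}

Attribute C never appears on the right-hand side of any dependency, so C must belong to every candidate key.
{C}⁺ = {C}, which is not all of the schema, so we must add further attributes.
{C, F}⁺: CF→DE adds D, E → {C, D, E, F}. Minimal: {F}⁺ = {F}; {C}⁺ = {C} — none reach the full schema.
{C, D, E}⁺: CDE→F adds F → {C, D, E, F}. Minimal: {D, E}⁺ = {D, E}; {C, E}⁺ = {C, E}; {C, D}⁺ = {C, D} — none reach the full schema.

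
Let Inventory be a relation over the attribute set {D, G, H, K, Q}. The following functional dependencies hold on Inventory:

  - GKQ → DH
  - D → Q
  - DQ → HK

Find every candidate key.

{D, G}, {G, K, Q}

{D, G}⁺: D→Q adds Q; DQ→HK adds H, K → {D, G, H, K, Q}. Minimal: {G}⁺ = {G}; {D}⁺ = {D, H, K, Q} — none reach the full schema.
{G, K, Q}⁺: GKQ→DH adds D, H → {D, G, H, K, Q}. Minimal: {K, Q}⁺ = {K, Q}; {G, Q}⁺ = {G, Q}; {G, K}⁺ = {G, K} — none reach the full schema.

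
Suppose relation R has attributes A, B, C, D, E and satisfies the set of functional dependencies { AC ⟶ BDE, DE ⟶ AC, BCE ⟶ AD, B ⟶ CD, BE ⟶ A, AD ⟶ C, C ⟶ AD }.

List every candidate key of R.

{B}⁺: B→CD adds C, D; C→AD adds A; AC→BDE adds E → {A, B, C, D, E}.
{C}⁺: C→AD adds A, D; AC→BDE adds B, E → {A, B, C, D, E}.
{A, D}⁺: AD→C adds C; AC→BDE adds B, E → {A, B, C, D, E}. Minimal: {D}⁺ = {D}; {A}⁺ = {A} — none reach the full schema.
{D, E}⁺: DE→AC adds A, C; AC→BDE adds B → {A, B, C, D, E}. Minimal: {E}⁺ = {E}; {D}⁺ = {D} — none reach the full schema.
Any other superkey contains one of these as a subset, so there are no further candidate keys.

{B}; {C}; {A, D}; {D, E}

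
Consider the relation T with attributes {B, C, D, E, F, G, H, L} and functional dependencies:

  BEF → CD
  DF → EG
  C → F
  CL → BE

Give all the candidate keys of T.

Attributes H, L never appear on any right-hand side, so every candidate key must contain {H, L}.
{H, L}⁺ = {H, L}, which is not all of the schema, so we must add further attributes.
{C, H, L}⁺: C→F adds F; CL→BE adds B, E; BEF→CD adds D; DF→EG adds G → {B, C, D, E, F, G, H, L}.
{B, D, F, H, L}⁺: DF→EG adds E, G; BEF→CD adds C → {B, C, D, E, F, G, H, L}.
{B, E, F, H, L}⁺: BEF→CD adds C, D; DF→EG adds G → {B, C, D, E, F, G, H, L}.

(C, H, L); (B, D, F, H, L); (B, E, F, H, L)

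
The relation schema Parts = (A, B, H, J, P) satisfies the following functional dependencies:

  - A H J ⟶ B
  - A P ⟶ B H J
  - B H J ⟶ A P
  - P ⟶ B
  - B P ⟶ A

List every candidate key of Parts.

(P); (A, H, J); (B, H, J)

{P}⁺: P→B adds B; BP→A adds A; AP→BHJ adds H, J → {A, B, H, J, P}.
{A, H, J}⁺: AHJ→B adds B; BHJ→AP adds P → {A, B, H, J, P}. Minimal: {H, J}⁺ = {H, J}; {A, J}⁺ = {A, J}; {A, H}⁺ = {A, H} — none reach the full schema.
{B, H, J}⁺: BHJ→AP adds A, P → {A, B, H, J, P}. Minimal: {H, J}⁺ = {H, J}; {B, J}⁺ = {B, J}; {B, H}⁺ = {B, H} — none reach the full schema.
Any other superkey contains one of these as a subset, so there are no further candidate keys.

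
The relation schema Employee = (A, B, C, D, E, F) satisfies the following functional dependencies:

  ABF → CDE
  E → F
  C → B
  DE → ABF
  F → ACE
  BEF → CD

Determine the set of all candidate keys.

{E}⁺: E→F adds F; F→ACE adds A, C; C→B adds B; BEF→CD adds D → {A, B, C, D, E, F}.
{F}⁺: F→ACE adds A, C, E; C→B adds B; BEF→CD adds D → {A, B, C, D, E, F}.

E, F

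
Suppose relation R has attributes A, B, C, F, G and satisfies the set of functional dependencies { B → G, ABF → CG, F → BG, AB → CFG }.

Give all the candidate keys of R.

Attribute A never appears on the right-hand side of any dependency, so A must belong to every candidate key.
{A}⁺ = {A}, which is not all of the schema, so we must add further attributes.
{A, B}⁺: B→G adds G; AB→CFG adds C, F → {A, B, C, F, G}. Minimal: {B}⁺ = {B, G}; {A}⁺ = {A} — none reach the full schema.
{A, F}⁺: F→BG adds B, G; AB→CFG adds C → {A, B, C, F, G}. Minimal: {F}⁺ = {B, F, G}; {A}⁺ = {A} — none reach the full schema.

AB, AF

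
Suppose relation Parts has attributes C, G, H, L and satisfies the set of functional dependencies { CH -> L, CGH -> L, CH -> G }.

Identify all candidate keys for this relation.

Attributes C, H never appear on any right-hand side, so every candidate key must contain {C, H}.
{C, H}⁺ = {C, G, H, L}, which is all of the schema, so {C, H} is the only candidate key.

CH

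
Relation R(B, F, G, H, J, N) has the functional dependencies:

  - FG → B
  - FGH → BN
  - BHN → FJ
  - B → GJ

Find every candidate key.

Attribute H never appears on the right-hand side of any dependency, so H must belong to every candidate key.
{H}⁺ = {H}, which is not all of the schema, so we must add further attributes.
{B, F, H}⁺: B→GJ adds G, J; FGH→BN adds N → {B, F, G, H, J, N}. Minimal: {F, H}⁺ = {F, H}; {B, H}⁺ = {B, G, H, J}; {B, F}⁺ = {B, F, G, J} — none reach the full schema.
{B, H, N}⁺: BHN→FJ adds F, J; B→GJ adds G → {B, F, G, H, J, N}. Minimal: {H, N}⁺ = {H, N}; {B, N}⁺ = {B, G, J, N}; {B, H}⁺ = {B, G, H, J} — none reach the full schema.
{F, G, H}⁺: FG→B adds B; FGH→BN adds N; BHN→FJ adds J → {B, F, G, H, J, N}. Minimal: {G, H}⁺ = {G, H}; {F, H}⁺ = {F, H}; {F, G}⁺ = {B, F, G, J} — none reach the full schema.
Any other superkey contains one of these as a subset, so there are no further candidate keys.

(B, F, H); (B, H, N); (F, G, H)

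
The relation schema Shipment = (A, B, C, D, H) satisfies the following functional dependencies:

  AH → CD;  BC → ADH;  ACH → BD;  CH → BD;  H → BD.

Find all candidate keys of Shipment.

(A, H), (B, C), (C, H)

{A, H}⁺: AH→CD adds C, D; ACH→BD adds B → {A, B, C, D, H}. Minimal: {H}⁺ = {B, D, H}; {A}⁺ = {A} — none reach the full schema.
{B, C}⁺: BC→ADH adds A, D, H → {A, B, C, D, H}. Minimal: {C}⁺ = {C}; {B}⁺ = {B} — none reach the full schema.
{C, H}⁺: CH→BD adds B, D; BC→ADH adds A → {A, B, C, D, H}. Minimal: {H}⁺ = {B, D, H}; {C}⁺ = {C} — none reach the full schema.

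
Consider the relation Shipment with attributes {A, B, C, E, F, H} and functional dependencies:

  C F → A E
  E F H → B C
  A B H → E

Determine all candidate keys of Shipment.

{C, F, H}; {E, F, H}; {A, B, F, H}

Attributes F, H never appear on any right-hand side, so every candidate key must contain {F, H}.
{F, H}⁺ = {F, H}, which is not all of the schema, so we must add further attributes.
{C, F, H}⁺: CF→AE adds A, E; EFH→BC adds B → {A, B, C, E, F, H}. Minimal: {F, H}⁺ = {F, H}; {C, H}⁺ = {C, H}; {C, F}⁺ = {A, C, E, F} — none reach the full schema.
{E, F, H}⁺: EFH→BC adds B, C; CF→AE adds A → {A, B, C, E, F, H}. Minimal: {F, H}⁺ = {F, H}; {E, H}⁺ = {E, H}; {E, F}⁺ = {E, F} — none reach the full schema.
{A, B, F, H}⁺: ABH→E adds E; EFH→BC adds C → {A, B, C, E, F, H}. Minimal: {B, F, H}⁺ = {B, F, H}; {A, F, H}⁺ = {A, F, H}; {A, B, H}⁺ = {A, B, E, H}; … — none reach the full schema.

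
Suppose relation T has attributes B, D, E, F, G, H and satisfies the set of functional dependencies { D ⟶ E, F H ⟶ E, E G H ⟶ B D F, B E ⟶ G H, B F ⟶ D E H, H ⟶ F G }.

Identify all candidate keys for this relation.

{H}⁺: H→FG adds F, G; FH→E adds E; EGH→BDF adds B, D → {B, D, E, F, G, H}.
{B, D}⁺: D→E adds E; BE→GH adds G, H; H→FG adds F → {B, D, E, F, G, H}. Minimal: {D}⁺ = {D, E}; {B}⁺ = {B} — none reach the full schema.
{B, E}⁺: BE→GH adds G, H; H→FG adds F; EGH→BDF adds D → {B, D, E, F, G, H}. Minimal: {E}⁺ = {E}; {B}⁺ = {B} — none reach the full schema.
{B, F}⁺: BF→DEH adds D, E, H; H→FG adds G → {B, D, E, F, G, H}. Minimal: {F}⁺ = {F}; {B}⁺ = {B} — none reach the full schema.

(H), (B, D), (B, E), (B, F)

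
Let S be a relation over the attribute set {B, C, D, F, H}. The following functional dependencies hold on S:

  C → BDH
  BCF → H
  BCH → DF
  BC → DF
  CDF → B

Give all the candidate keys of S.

Attribute C never appears on the right-hand side of any dependency, so C must belong to every candidate key.
{C}⁺ = {B, C, D, F, H}, which is all of the schema, so {C} is the only candidate key.

(C)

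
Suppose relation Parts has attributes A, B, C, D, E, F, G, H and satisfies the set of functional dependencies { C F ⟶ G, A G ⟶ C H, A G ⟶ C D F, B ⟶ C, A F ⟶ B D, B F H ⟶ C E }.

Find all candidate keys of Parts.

{A, F}, {A, G}

Attribute A never appears on the right-hand side of any dependency, so A must belong to every candidate key.
{A}⁺ = {A}, which is not all of the schema, so we must add further attributes.
{A, F}⁺: AF→BD adds B, D; B→C adds C; CF→G adds G; AG→CH adds H; BFH→CE adds E → {A, B, C, D, E, F, G, H}.
{A, G}⁺: AG→CH adds C, H; AG→CDF adds D, F; AF→BD adds B; BFH→CE adds E → {A, B, C, D, E, F, G, H}.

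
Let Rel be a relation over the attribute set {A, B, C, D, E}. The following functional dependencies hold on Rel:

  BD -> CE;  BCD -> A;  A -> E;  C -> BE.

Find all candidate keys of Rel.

Attribute D never appears on the right-hand side of any dependency, so D must belong to every candidate key.
{D}⁺ = {D}, which is not all of the schema, so we must add further attributes.
{B, D}⁺: BD→CE adds C, E; BCD→A adds A → {A, B, C, D, E}.
{C, D}⁺: C→BE adds B, E; BCD→A adds A → {A, B, C, D, E}.
Any other superkey contains one of these as a subset, so there are no further candidate keys.

(B, D), (C, D)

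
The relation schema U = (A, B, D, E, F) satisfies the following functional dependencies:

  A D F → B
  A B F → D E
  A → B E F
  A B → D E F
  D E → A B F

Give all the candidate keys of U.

{A}⁺: A→BEF adds B, E, F; AB→DEF adds D → {A, B, D, E, F}.
{D, E}⁺: DE→ABF adds A, B, F → {A, B, D, E, F}. Minimal: {E}⁺ = {E}; {D}⁺ = {D} — none reach the full schema.

A, DE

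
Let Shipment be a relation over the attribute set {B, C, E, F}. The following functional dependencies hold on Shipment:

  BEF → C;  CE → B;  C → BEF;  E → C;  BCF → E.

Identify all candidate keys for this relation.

{C}⁺: C→BEF adds B, E, F → {B, C, E, F}.
{E}⁺: E→C adds C; CE→B adds B; C→BEF adds F → {B, C, E, F}.
Any other superkey contains one of these as a subset, so there are no further candidate keys.

{C}, {E}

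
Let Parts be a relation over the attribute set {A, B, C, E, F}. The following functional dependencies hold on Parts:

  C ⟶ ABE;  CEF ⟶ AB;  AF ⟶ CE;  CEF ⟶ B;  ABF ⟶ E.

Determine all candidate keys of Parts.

Attribute F never appears on the right-hand side of any dependency, so F must belong to every candidate key.
{F}⁺ = {F}, which is not all of the schema, so we must add further attributes.
{A, F}⁺: AF→CE adds C, E; CEF→B adds B → {A, B, C, E, F}. Minimal: {F}⁺ = {F}; {A}⁺ = {A} — none reach the full schema.
{C, F}⁺: C→ABE adds A, B, E → {A, B, C, E, F}. Minimal: {F}⁺ = {F}; {C}⁺ = {A, B, C, E} — none reach the full schema.
Any other superkey contains one of these as a subset, so there are no further candidate keys.

{A, F}, {C, F}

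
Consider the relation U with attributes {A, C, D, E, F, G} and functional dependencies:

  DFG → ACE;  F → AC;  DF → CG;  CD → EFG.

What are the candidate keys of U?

Attribute D never appears on the right-hand side of any dependency, so D must belong to every candidate key.
{D}⁺ = {D}, which is not all of the schema, so we must add further attributes.
{C, D}⁺: CD→EFG adds E, F, G; DFG→ACE adds A → {A, C, D, E, F, G}. Minimal: {D}⁺ = {D}; {C}⁺ = {C} — none reach the full schema.
{D, F}⁺: F→AC adds A, C; DF→CG adds G; CD→EFG adds E → {A, C, D, E, F, G}. Minimal: {F}⁺ = {A, C, F}; {D}⁺ = {D} — none reach the full schema.

{C, D}; {D, F}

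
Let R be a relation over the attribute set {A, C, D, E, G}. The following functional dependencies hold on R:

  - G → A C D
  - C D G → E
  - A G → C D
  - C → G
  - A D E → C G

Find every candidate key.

(C), (G), (A, D, E)

{C}⁺: C→G adds G; G→ACD adds A, D; CDG→E adds E → {A, C, D, E, G}.
{G}⁺: G→ACD adds A, C, D; CDG→E adds E → {A, C, D, E, G}.
{A, D, E}⁺: ADE→CG adds C, G → {A, C, D, E, G}.
Any other superkey contains one of these as a subset, so there are no further candidate keys.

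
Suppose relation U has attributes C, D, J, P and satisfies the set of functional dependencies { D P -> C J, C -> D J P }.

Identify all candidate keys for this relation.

(C); (D, P)

{C}⁺: C→DJP adds D, J, P → {C, D, J, P}.
{D, P}⁺: DP→CJ adds C, J → {C, D, J, P}. Minimal: {P}⁺ = {P}; {D}⁺ = {D} — none reach the full schema.
Any other superkey contains one of these as a subset, so there are no further candidate keys.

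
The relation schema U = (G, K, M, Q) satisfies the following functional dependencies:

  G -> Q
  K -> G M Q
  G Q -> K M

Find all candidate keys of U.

{G}, {K}

{G}⁺: G→Q adds Q; GQ→KM adds K, M → {G, K, M, Q}.
{K}⁺: K→GMQ adds G, M, Q → {G, K, M, Q}.
Any other superkey contains one of these as a subset, so there are no further candidate keys.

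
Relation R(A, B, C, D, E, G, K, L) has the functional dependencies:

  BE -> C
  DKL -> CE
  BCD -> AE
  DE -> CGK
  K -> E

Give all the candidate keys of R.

{B, C, D, L}⁺: BCD→AE adds A, E; DE→CGK adds G, K → {A, B, C, D, E, G, K, L}.
{B, D, E, L}⁺: BE→C adds C; BCD→AE adds A; DE→CGK adds G, K → {A, B, C, D, E, G, K, L}.
{B, D, K, L}⁺: DKL→CE adds C, E; BCD→AE adds A; DE→CGK adds G → {A, B, C, D, E, G, K, L}.
Any other superkey contains one of these as a subset, so there are no further candidate keys.

{B, C, D, L}, {B, D, E, L}, {B, D, K, L}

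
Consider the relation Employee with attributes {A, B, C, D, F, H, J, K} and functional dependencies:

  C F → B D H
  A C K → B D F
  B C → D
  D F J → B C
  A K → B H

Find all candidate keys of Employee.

{A, C, J, K}, {A, D, F, J, K}

{A, C, J, K}⁺: ACK→BDF adds B, D, F; AK→BH adds H → {A, B, C, D, F, H, J, K}. Minimal: {C, J, K}⁺ = {C, J, K}; {A, J, K}⁺ = {A, B, H, J, K}; {A, C, K}⁺ = {A, B, C, D, F, H, K}; … — none reach the full schema.
{A, D, F, J, K}⁺: DFJ→BC adds B, C; AK→BH adds H → {A, B, C, D, F, H, J, K}. Minimal: {D, F, J, K}⁺ = {B, C, D, F, H, J, K}; {A, F, J, K}⁺ = {A, B, F, H, J, K}; {A, D, J, K}⁺ = {A, B, D, H, J, K}; … — none reach the full schema.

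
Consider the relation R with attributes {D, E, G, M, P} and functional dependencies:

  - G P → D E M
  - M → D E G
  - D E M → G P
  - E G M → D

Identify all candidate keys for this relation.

{M}⁺: M→DEG adds D, E, G; DEM→GP adds P → {D, E, G, M, P}.
{G, P}⁺: GP→DEM adds D, E, M → {D, E, G, M, P}.

M, GP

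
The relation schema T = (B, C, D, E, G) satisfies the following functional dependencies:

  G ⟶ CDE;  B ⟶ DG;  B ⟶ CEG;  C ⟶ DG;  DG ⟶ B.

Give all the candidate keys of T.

{B}⁺: B→DG adds D, G; B→CEG adds C, E → {B, C, D, E, G}.
{C}⁺: C→DG adds D, G; DG→B adds B; G→CDE adds E → {B, C, D, E, G}.
{G}⁺: G→CDE adds C, D, E; DG→B adds B → {B, C, D, E, G}.
Any other superkey contains one of these as a subset, so there are no further candidate keys.

(B); (C); (G)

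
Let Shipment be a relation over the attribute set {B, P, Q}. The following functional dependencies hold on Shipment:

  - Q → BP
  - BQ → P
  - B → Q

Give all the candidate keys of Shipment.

{B}⁺: B→Q adds Q; Q→BP adds P → {B, P, Q}.
{Q}⁺: Q→BP adds B, P → {B, P, Q}.
Any other superkey contains one of these as a subset, so there are no further candidate keys.

B, Q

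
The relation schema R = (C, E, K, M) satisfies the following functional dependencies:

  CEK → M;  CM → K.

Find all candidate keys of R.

Attributes C, E never appear on any right-hand side, so every candidate key must contain {C, E}.
{C, E}⁺ = {C, E}, which is not all of the schema, so we must add further attributes.
{C, E, K}⁺: CEK→M adds M → {C, E, K, M}. Minimal: {E, K}⁺ = {E, K}; {C, K}⁺ = {C, K}; {C, E}⁺ = {C, E} — none reach the full schema.
{C, E, M}⁺: CM→K adds K → {C, E, K, M}. Minimal: {E, M}⁺ = {E, M}; {C, M}⁺ = {C, K, M}; {C, E}⁺ = {C, E} — none reach the full schema.

{C, E, K}, {C, E, M}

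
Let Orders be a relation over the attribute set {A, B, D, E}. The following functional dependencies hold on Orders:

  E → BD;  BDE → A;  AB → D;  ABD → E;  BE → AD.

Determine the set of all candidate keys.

{E}⁺: E→BD adds B, D; BDE→A adds A → {A, B, D, E}.
{A, B}⁺: AB→D adds D; ABD→E adds E → {A, B, D, E}. Minimal: {B}⁺ = {B}; {A}⁺ = {A} — none reach the full schema.

E, AB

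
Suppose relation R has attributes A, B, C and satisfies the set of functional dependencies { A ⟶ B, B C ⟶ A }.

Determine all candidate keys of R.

Attribute C never appears on the right-hand side of any dependency, so C must belong to every candidate key.
{C}⁺ = {C}, which is not all of the schema, so we must add further attributes.
{A, C}⁺: A→B adds B → {A, B, C}. Minimal: {C}⁺ = {C}; {A}⁺ = {A, B} — none reach the full schema.
{B, C}⁺: BC→A adds A → {A, B, C}. Minimal: {C}⁺ = {C}; {B}⁺ = {B} — none reach the full schema.

{A, C}, {B, C}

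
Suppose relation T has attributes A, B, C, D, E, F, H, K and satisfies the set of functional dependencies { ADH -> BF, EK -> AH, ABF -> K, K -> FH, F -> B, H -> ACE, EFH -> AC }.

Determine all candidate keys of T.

Attribute D never appears on the right-hand side of any dependency, so D must belong to every candidate key.
{D}⁺ = {D}, which is not all of the schema, so we must add further attributes.
{D, H}⁺: H→ACE adds A, C, E; ADH→BF adds B, F; ABF→K adds K → {A, B, C, D, E, F, H, K}. Minimal: {H}⁺ = {A, C, E, H}; {D}⁺ = {D} — none reach the full schema.
{D, K}⁺: K→FH adds F, H; F→B adds B; H→ACE adds A, C, E → {A, B, C, D, E, F, H, K}. Minimal: {K}⁺ = {A, B, C, E, F, H, K}; {D}⁺ = {D} — none reach the full schema.
{A, D, F}⁺: F→B adds B; ABF→K adds K; K→FH adds H; H→ACE adds C, E → {A, B, C, D, E, F, H, K}. Minimal: {D, F}⁺ = {B, D, F}; {A, F}⁺ = {A, B, C, E, F, H, K}; {A, D}⁺ = {A, D} — none reach the full schema.
Any other superkey contains one of these as a subset, so there are no further candidate keys.

{D, H}; {D, K}; {A, D, F}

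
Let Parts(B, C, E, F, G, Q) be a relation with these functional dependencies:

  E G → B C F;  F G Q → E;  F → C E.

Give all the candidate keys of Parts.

{E, G, Q}; {F, G, Q}

Attributes G, Q never appear on any right-hand side, so every candidate key must contain {G, Q}.
{G, Q}⁺ = {G, Q}, which is not all of the schema, so we must add further attributes.
{E, G, Q}⁺: EG→BCF adds B, C, F → {B, C, E, F, G, Q}. Minimal: {G, Q}⁺ = {G, Q}; {E, Q}⁺ = {E, Q}; {E, G}⁺ = {B, C, E, F, G} — none reach the full schema.
{F, G, Q}⁺: FGQ→E adds E; F→CE adds C; EG→BCF adds B → {B, C, E, F, G, Q}. Minimal: {G, Q}⁺ = {G, Q}; {F, Q}⁺ = {C, E, F, Q}; {F, G}⁺ = {B, C, E, F, G} — none reach the full schema.
Any other superkey contains one of these as a subset, so there are no further candidate keys.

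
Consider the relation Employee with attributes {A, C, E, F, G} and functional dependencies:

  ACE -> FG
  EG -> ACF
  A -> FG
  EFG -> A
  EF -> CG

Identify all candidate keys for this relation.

{A, E}, {E, F}, {E, G}

{A, E}⁺: A→FG adds F, G; EF→CG adds C → {A, C, E, F, G}. Minimal: {E}⁺ = {E}; {A}⁺ = {A, F, G} — none reach the full schema.
{E, F}⁺: EF→CG adds C, G; EG→ACF adds A → {A, C, E, F, G}. Minimal: {F}⁺ = {F}; {E}⁺ = {E} — none reach the full schema.
{E, G}⁺: EG→ACF adds A, C, F → {A, C, E, F, G}. Minimal: {G}⁺ = {G}; {E}⁺ = {E} — none reach the full schema.
Any other superkey contains one of these as a subset, so there are no further candidate keys.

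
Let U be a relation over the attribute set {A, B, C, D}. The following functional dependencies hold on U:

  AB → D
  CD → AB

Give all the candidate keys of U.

{C, D}⁺: CD→AB adds A, B → {A, B, C, D}.
{A, B, C}⁺: AB→D adds D → {A, B, C, D}.

{C, D}, {A, B, C}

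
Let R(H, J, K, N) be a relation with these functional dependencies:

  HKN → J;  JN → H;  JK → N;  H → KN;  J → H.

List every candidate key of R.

{H}, {J}

{H}⁺: H→KN adds K, N; HKN→J adds J → {H, J, K, N}.
{J}⁺: J→H adds H; H→KN adds K, N → {H, J, K, N}.
Any other superkey contains one of these as a subset, so there are no further candidate keys.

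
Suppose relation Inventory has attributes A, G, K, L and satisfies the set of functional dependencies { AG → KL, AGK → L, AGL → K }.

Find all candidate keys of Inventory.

(A, G)

{A, G}⁺: AG→KL adds K, L → {A, G, K, L}. Minimal: {G}⁺ = {G}; {A}⁺ = {A} — none reach the full schema.
No other minimal superkey exists.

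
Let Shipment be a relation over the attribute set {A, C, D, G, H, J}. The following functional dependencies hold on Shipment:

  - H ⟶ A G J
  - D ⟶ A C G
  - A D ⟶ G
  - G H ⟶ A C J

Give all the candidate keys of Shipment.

Attributes D, H never appear on any right-hand side, so every candidate key must contain {D, H}.
{D, H}⁺ = {A, C, D, G, H, J}, which is all of the schema, so {D, H} is the only candidate key.

{D, H}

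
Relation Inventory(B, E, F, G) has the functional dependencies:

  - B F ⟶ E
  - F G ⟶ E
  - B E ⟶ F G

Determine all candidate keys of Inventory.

Attribute B never appears on the right-hand side of any dependency, so B must belong to every candidate key.
{B}⁺ = {B}, which is not all of the schema, so we must add further attributes.
{B, E}⁺: BE→FG adds F, G → {B, E, F, G}.
{B, F}⁺: BF→E adds E; BE→FG adds G → {B, E, F, G}.

BE, BF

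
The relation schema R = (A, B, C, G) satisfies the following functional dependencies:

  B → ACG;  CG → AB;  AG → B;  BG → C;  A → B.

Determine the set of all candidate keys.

{A}⁺: A→B adds B; B→ACG adds C, G → {A, B, C, G}.
{B}⁺: B→ACG adds A, C, G → {A, B, C, G}.
{C, G}⁺: CG→AB adds A, B → {A, B, C, G}. Minimal: {G}⁺ = {G}; {C}⁺ = {C} — none reach the full schema.

{A}, {B}, {C, G}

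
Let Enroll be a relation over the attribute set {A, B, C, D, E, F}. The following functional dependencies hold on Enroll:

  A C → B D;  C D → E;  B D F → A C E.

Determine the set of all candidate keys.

ACF; BDF

Attribute F never appears on the right-hand side of any dependency, so F must belong to every candidate key.
{F}⁺ = {F}, which is not all of the schema, so we must add further attributes.
{A, C, F}⁺: AC→BD adds B, D; CD→E adds E → {A, B, C, D, E, F}. Minimal: {C, F}⁺ = {C, F}; {A, F}⁺ = {A, F}; {A, C}⁺ = {A, B, C, D, E} — none reach the full schema.
{B, D, F}⁺: BDF→ACE adds A, C, E → {A, B, C, D, E, F}. Minimal: {D, F}⁺ = {D, F}; {B, F}⁺ = {B, F}; {B, D}⁺ = {B, D} — none reach the full schema.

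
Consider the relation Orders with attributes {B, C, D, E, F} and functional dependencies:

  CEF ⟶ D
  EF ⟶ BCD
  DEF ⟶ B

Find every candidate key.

EF

Attributes E, F never appear on any right-hand side, so every candidate key must contain {E, F}.
{E, F}⁺ = {B, C, D, E, F}, which is all of the schema, so {E, F} is the only candidate key.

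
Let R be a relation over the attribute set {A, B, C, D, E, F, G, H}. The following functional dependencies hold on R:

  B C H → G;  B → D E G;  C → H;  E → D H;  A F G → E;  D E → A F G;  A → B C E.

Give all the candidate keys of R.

{A}⁺: A→BCE adds B, C, E; B→DEG adds D, G; C→H adds H; DE→AFG adds F → {A, B, C, D, E, F, G, H}.
{B}⁺: B→DEG adds D, E, G; E→DH adds H; DE→AFG adds A, F; A→BCE adds C → {A, B, C, D, E, F, G, H}.
{E}⁺: E→DH adds D, H; DE→AFG adds A, F, G; A→BCE adds B, C → {A, B, C, D, E, F, G, H}.
Any other superkey contains one of these as a subset, so there are no further candidate keys.

(A); (B); (E)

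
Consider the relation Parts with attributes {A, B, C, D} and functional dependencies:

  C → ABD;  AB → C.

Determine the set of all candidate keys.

{C}⁺: C→ABD adds A, B, D → {A, B, C, D}.
{A, B}⁺: AB→C adds C; C→ABD adds D → {A, B, C, D}. Minimal: {B}⁺ = {B}; {A}⁺ = {A} — none reach the full schema.

{C}, {A, B}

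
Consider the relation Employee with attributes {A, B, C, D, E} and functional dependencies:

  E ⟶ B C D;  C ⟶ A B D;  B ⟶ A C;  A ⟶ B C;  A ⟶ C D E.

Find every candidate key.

{A}⁺: A→BC adds B, C; A→CDE adds D, E → {A, B, C, D, E}.
{B}⁺: B→AC adds A, C; A→CDE adds D, E → {A, B, C, D, E}.
{C}⁺: C→ABD adds A, B, D; A→CDE adds E → {A, B, C, D, E}.
{E}⁺: E→BCD adds B, C, D; C→ABD adds A → {A, B, C, D, E}.

{A}; {B}; {C}; {E}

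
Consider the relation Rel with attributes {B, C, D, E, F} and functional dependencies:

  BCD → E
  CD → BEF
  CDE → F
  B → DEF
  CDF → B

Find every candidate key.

Attribute C never appears on the right-hand side of any dependency, so C must belong to every candidate key.
{C}⁺ = {C}, which is not all of the schema, so we must add further attributes.
{B, C}⁺: B→DEF adds D, E, F → {B, C, D, E, F}.
{C, D}⁺: CD→BEF adds B, E, F → {B, C, D, E, F}.
Any other superkey contains one of these as a subset, so there are no further candidate keys.

(B, C), (C, D)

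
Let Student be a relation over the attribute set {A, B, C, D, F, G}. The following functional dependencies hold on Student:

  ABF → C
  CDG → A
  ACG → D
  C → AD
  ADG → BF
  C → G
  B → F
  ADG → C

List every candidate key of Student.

{C}⁺: C→AD adds A, D; C→G adds G; ADG→BF adds B, F → {A, B, C, D, F, G}.
{A, B}⁺: B→F adds F; ABF→C adds C; C→AD adds D; C→G adds G → {A, B, C, D, F, G}. Minimal: {B}⁺ = {B, F}; {A}⁺ = {A} — none reach the full schema.
{A, D, G}⁺: ADG→BF adds B, F; ADG→C adds C → {A, B, C, D, F, G}. Minimal: {D, G}⁺ = {D, G}; {A, G}⁺ = {A, G}; {A, D}⁺ = {A, D} — none reach the full schema.
Any other superkey contains one of these as a subset, so there are no further candidate keys.

{C}, {A, B}, {A, D, G}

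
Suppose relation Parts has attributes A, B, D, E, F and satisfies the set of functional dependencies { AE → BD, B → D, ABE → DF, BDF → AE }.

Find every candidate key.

{A, E}⁺: AE→BD adds B, D; ABE→DF adds F → {A, B, D, E, F}. Minimal: {E}⁺ = {E}; {A}⁺ = {A} — none reach the full schema.
{B, F}⁺: B→D adds D; BDF→AE adds A, E → {A, B, D, E, F}. Minimal: {F}⁺ = {F}; {B}⁺ = {B, D} — none reach the full schema.
Any other superkey contains one of these as a subset, so there are no further candidate keys.

(A, E); (B, F)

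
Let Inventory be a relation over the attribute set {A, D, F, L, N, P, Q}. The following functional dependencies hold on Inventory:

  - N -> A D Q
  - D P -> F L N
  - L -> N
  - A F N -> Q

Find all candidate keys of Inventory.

Attribute P never appears on the right-hand side of any dependency, so P must belong to every candidate key.
{P}⁺ = {P}, which is not all of the schema, so we must add further attributes.
{D, P}⁺: DP→FLN adds F, L, N; N→ADQ adds A, Q → {A, D, F, L, N, P, Q}. Minimal: {P}⁺ = {P}; {D}⁺ = {D} — none reach the full schema.
{L, P}⁺: L→N adds N; N→ADQ adds A, D, Q; DP→FLN adds F → {A, D, F, L, N, P, Q}. Minimal: {P}⁺ = {P}; {L}⁺ = {A, D, L, N, Q} — none reach the full schema.
{N, P}⁺: N→ADQ adds A, D, Q; DP→FLN adds F, L → {A, D, F, L, N, P, Q}. Minimal: {P}⁺ = {P}; {N}⁺ = {A, D, N, Q} — none reach the full schema.
Any other superkey contains one of these as a subset, so there are no further candidate keys.

(D, P), (L, P), (N, P)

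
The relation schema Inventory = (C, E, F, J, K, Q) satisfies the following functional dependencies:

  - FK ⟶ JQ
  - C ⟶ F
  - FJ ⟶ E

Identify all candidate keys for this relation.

{C, K}

Attributes C, K never appear on any right-hand side, so every candidate key must contain {C, K}.
{C, K}⁺ = {C, E, F, J, K, Q}, which is all of the schema, so {C, K} is the only candidate key.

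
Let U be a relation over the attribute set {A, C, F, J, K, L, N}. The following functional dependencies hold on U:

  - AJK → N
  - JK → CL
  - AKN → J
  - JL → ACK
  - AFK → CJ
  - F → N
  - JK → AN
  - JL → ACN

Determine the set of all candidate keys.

{A, F, K}, {F, J, K}, {F, J, L}

Attribute F never appears on the right-hand side of any dependency, so F must belong to every candidate key.
{F}⁺ = {F, N}, which is not all of the schema, so we must add further attributes.
{A, F, K}⁺: AFK→CJ adds C, J; F→N adds N; JK→CL adds L → {A, C, F, J, K, L, N}. Minimal: {F, K}⁺ = {F, K, N}; {A, K}⁺ = {A, K}; {A, F}⁺ = {A, F, N} — none reach the full schema.
{F, J, K}⁺: JK→CL adds C, L; JL→ACK adds A; F→N adds N → {A, C, F, J, K, L, N}. Minimal: {J, K}⁺ = {A, C, J, K, L, N}; {F, K}⁺ = {F, K, N}; {F, J}⁺ = {F, J, N} — none reach the full schema.
{F, J, L}⁺: JL→ACK adds A, C, K; F→N adds N → {A, C, F, J, K, L, N}. Minimal: {J, L}⁺ = {A, C, J, K, L, N}; {F, L}⁺ = {F, L, N}; {F, J}⁺ = {F, J, N} — none reach the full schema.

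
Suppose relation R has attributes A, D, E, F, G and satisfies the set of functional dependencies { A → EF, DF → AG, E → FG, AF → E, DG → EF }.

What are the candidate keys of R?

{A, D}, {D, E}, {D, F}, {D, G}

Attribute D never appears on the right-hand side of any dependency, so D must belong to every candidate key.
{D}⁺ = {D}, which is not all of the schema, so we must add further attributes.
{A, D}⁺: A→EF adds E, F; DF→AG adds G → {A, D, E, F, G}. Minimal: {D}⁺ = {D}; {A}⁺ = {A, E, F, G} — none reach the full schema.
{D, E}⁺: E→FG adds F, G; DF→AG adds A → {A, D, E, F, G}. Minimal: {E}⁺ = {E, F, G}; {D}⁺ = {D} — none reach the full schema.
{D, F}⁺: DF→AG adds A, G; AF→E adds E → {A, D, E, F, G}. Minimal: {F}⁺ = {F}; {D}⁺ = {D} — none reach the full schema.
{D, G}⁺: DG→EF adds E, F; DF→AG adds A → {A, D, E, F, G}. Minimal: {G}⁺ = {G}; {D}⁺ = {D} — none reach the full schema.
Any other superkey contains one of these as a subset, so there are no further candidate keys.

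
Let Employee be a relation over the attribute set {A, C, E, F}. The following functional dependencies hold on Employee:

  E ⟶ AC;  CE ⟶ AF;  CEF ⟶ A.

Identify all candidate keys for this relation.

Attribute E never appears on the right-hand side of any dependency, so E must belong to every candidate key.
{E}⁺ = {A, C, E, F}, which is all of the schema, so {E} is the only candidate key.

{E}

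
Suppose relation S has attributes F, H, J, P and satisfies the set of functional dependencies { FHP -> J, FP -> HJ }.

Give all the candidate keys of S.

Attributes F, P never appear on any right-hand side, so every candidate key must contain {F, P}.
{F, P}⁺ = {F, H, J, P}, which is all of the schema, so {F, P} is the only candidate key.

{F, P}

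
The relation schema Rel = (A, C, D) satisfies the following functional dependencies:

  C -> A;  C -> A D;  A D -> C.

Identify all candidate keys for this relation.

{C}⁺: C→A adds A; C→AD adds D → {A, C, D}.
{A, D}⁺: AD→C adds C → {A, C, D}.

(C), (A, D)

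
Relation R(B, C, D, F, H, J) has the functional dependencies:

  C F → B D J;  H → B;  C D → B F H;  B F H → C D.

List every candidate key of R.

{C, D}; {C, F}; {F, H}

{C, D}⁺: CD→BFH adds B, F, H; CF→BDJ adds J → {B, C, D, F, H, J}. Minimal: {D}⁺ = {D}; {C}⁺ = {C} — none reach the full schema.
{C, F}⁺: CF→BDJ adds B, D, J; CD→BFH adds H → {B, C, D, F, H, J}. Minimal: {F}⁺ = {F}; {C}⁺ = {C} — none reach the full schema.
{F, H}⁺: H→B adds B; BFH→CD adds C, D; CF→BDJ adds J → {B, C, D, F, H, J}. Minimal: {H}⁺ = {B, H}; {F}⁺ = {F} — none reach the full schema.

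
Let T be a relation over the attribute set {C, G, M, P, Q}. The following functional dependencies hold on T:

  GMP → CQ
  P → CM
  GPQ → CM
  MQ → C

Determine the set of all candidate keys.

GP

Attributes G, P never appear on any right-hand side, so every candidate key must contain {G, P}.
{G, P}⁺ = {C, G, M, P, Q}, which is all of the schema, so {G, P} is the only candidate key.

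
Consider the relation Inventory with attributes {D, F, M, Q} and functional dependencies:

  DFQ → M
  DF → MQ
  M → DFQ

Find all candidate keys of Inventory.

{M}⁺: M→DFQ adds D, F, Q → {D, F, M, Q}.
{D, F}⁺: DF→MQ adds M, Q → {D, F, M, Q}. Minimal: {F}⁺ = {F}; {D}⁺ = {D} — none reach the full schema.
Any other superkey contains one of these as a subset, so there are no further candidate keys.

M, DF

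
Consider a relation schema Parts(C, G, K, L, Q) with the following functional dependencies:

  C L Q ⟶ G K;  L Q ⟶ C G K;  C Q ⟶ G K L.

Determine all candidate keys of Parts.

Attribute Q never appears on the right-hand side of any dependency, so Q must belong to every candidate key.
{Q}⁺ = {Q}, which is not all of the schema, so we must add further attributes.
{C, Q}⁺: CQ→GKL adds G, K, L → {C, G, K, L, Q}. Minimal: {Q}⁺ = {Q}; {C}⁺ = {C} — none reach the full schema.
{L, Q}⁺: LQ→CGK adds C, G, K → {C, G, K, L, Q}. Minimal: {Q}⁺ = {Q}; {L}⁺ = {L} — none reach the full schema.

{C, Q}, {L, Q}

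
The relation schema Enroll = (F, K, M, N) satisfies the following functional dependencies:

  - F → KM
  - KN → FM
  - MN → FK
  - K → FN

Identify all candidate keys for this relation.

{F}⁺: F→KM adds K, M; K→FN adds N → {F, K, M, N}.
{K}⁺: K→FN adds F, N; F→KM adds M → {F, K, M, N}.
{M, N}⁺: MN→FK adds F, K → {F, K, M, N}.

{F}, {K}, {M, N}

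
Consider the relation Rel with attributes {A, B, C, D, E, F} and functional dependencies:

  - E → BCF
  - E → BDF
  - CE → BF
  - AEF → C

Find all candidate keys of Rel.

{A, E}

Attributes A, E never appear on any right-hand side, so every candidate key must contain {A, E}.
{A, E}⁺ = {A, B, C, D, E, F}, which is all of the schema, so {A, E} is the only candidate key.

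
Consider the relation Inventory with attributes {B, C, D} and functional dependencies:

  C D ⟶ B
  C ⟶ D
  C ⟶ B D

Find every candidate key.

Attribute C never appears on the right-hand side of any dependency, so C must belong to every candidate key.
{C}⁺ = {B, C, D}, which is all of the schema, so {C} is the only candidate key.

{C}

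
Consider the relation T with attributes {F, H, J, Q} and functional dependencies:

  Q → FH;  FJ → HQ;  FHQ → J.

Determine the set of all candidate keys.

{Q}⁺: Q→FH adds F, H; FHQ→J adds J → {F, H, J, Q}.
{F, J}⁺: FJ→HQ adds H, Q → {F, H, J, Q}. Minimal: {J}⁺ = {J}; {F}⁺ = {F} — none reach the full schema.
Any other superkey contains one of these as a subset, so there are no further candidate keys.

(Q); (F, J)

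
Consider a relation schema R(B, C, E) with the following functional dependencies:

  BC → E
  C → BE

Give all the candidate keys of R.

{C}⁺: C→BE adds B, E → {B, C, E}.
No other minimal superkey exists.

C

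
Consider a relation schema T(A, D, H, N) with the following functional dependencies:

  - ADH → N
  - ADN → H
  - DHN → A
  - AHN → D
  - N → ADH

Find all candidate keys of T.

{N}⁺: N→ADH adds A, D, H → {A, D, H, N}.
{A, D, H}⁺: ADH→N adds N → {A, D, H, N}. Minimal: {D, H}⁺ = {D, H}; {A, H}⁺ = {A, H}; {A, D}⁺ = {A, D} — none reach the full schema.
Any other superkey contains one of these as a subset, so there are no further candidate keys.

N; ADH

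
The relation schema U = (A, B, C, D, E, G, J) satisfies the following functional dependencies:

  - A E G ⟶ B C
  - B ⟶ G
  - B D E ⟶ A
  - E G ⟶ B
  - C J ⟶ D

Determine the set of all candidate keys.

{A, B, E, J}, {A, E, G, J}, {B, C, E, J}, {B, D, E, J}, {C, E, G, J}, {D, E, G, J}

{A, B, E, J}⁺: B→G adds G; AEG→BC adds C; CJ→D adds D → {A, B, C, D, E, G, J}. Minimal: {B, E, J}⁺ = {B, E, G, J}; {A, E, J}⁺ = {A, E, J}; {A, B, J}⁺ = {A, B, G, J}; … — none reach the full schema.
{A, E, G, J}⁺: AEG→BC adds B, C; CJ→D adds D → {A, B, C, D, E, G, J}. Minimal: {E, G, J}⁺ = {B, E, G, J}; {A, G, J}⁺ = {A, G, J}; {A, E, J}⁺ = {A, E, J}; … — none reach the full schema.
{B, C, E, J}⁺: B→G adds G; CJ→D adds D; BDE→A adds A → {A, B, C, D, E, G, J}. Minimal: {C, E, J}⁺ = {C, D, E, J}; {B, E, J}⁺ = {B, E, G, J}; {B, C, J}⁺ = {B, C, D, G, J}; … — none reach the full schema.
{B, D, E, J}⁺: B→G adds G; BDE→A adds A; AEG→BC adds C → {A, B, C, D, E, G, J}. Minimal: {D, E, J}⁺ = {D, E, J}; {B, E, J}⁺ = {B, E, G, J}; {B, D, J}⁺ = {B, D, G, J}; … — none reach the full schema.
{C, E, G, J}⁺: EG→B adds B; CJ→D adds D; BDE→A adds A → {A, B, C, D, E, G, J}. Minimal: {E, G, J}⁺ = {B, E, G, J}; {C, G, J}⁺ = {C, D, G, J}; {C, E, J}⁺ = {C, D, E, J}; … — none reach the full schema.
{D, E, G, J}⁺: EG→B adds B; BDE→A adds A; AEG→BC adds C → {A, B, C, D, E, G, J}. Minimal: {E, G, J}⁺ = {B, E, G, J}; {D, G, J}⁺ = {D, G, J}; {D, E, J}⁺ = {D, E, J}; … — none reach the full schema.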